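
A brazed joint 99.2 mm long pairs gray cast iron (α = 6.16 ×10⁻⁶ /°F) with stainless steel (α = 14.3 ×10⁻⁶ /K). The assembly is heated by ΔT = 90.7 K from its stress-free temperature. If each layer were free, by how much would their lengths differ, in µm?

gray cast iron: α = 6.16×10⁻⁶/°F × 9/5 = 11.1×10⁻⁶/K.
Δα = |11.1 − 14.3|×10⁻⁶/K = 3.21×10⁻⁶/K.
ΔL_mismatch = Δα·L·ΔT = 3.21×10⁻⁶ × 99.2 mm × 90.7 K = 28.9 µm.

28.9 µm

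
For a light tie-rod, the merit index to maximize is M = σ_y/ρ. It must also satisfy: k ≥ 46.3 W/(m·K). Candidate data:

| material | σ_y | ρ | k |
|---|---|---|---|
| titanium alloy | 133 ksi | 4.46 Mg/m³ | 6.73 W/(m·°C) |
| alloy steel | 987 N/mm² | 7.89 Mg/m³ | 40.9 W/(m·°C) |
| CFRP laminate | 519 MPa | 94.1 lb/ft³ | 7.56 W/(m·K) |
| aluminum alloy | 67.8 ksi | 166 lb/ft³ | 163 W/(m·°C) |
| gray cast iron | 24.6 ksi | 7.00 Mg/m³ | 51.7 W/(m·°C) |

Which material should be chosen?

aluminum alloy

Screen on constraints: k ≥ 46.3 W/(m·K). Survivors: aluminum alloy, gray cast iron.
Putting every candidate on a common basis:
  aluminum alloy: σ_y = 467.5 MPa, ρ = 2659 kg/m³
  gray cast iron: σ_y = 169.6 MPa, ρ = 7000 kg/m³
  aluminum alloy: M = 176 kN·m/kg
  gray cast iron: M = 24.2 kN·m/kg
Aluminum alloy ranks first.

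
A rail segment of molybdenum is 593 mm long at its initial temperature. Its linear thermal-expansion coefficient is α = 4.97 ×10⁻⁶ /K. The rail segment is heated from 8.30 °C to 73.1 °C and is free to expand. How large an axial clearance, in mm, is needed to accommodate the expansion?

0.191 mm

ΔT = 73.1 − 8.30 = 64.80 K.
ΔL = α·L₀·ΔT = 4.97×10⁻⁶ × 593 mm × 64.80 K = 0.191 mm.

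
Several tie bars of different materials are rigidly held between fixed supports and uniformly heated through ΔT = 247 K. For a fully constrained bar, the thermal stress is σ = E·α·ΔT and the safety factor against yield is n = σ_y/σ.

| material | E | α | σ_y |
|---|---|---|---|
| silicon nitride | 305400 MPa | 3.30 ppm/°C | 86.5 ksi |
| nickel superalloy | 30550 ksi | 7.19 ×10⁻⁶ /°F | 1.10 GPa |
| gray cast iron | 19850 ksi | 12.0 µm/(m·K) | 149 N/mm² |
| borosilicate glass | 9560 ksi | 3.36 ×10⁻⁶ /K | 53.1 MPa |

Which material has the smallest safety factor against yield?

gray cast iron

Converting E to GPa, α to ×10⁻⁶/K, σ_y to MPa, then σ and n for each:
  silicon nitride: E = 305.4, α = 3.30, σ_y = 596.4 → σ = 249 MPa, n = 2.40
  nickel superalloy: E = 210.6, α = 12.9, σ_y = 1100 → σ = 673 MPa, n = 1.63
  gray cast iron: E = 136.9, α = 12.0, σ_y = 149.0 → σ = 406 MPa, n = 0.367
  borosilicate glass: E = 65.91, α = 3.36, σ_y = 53.10 → σ = 54.7 MPa, n = 0.971
The minimum is gray cast iron at n = 0.367.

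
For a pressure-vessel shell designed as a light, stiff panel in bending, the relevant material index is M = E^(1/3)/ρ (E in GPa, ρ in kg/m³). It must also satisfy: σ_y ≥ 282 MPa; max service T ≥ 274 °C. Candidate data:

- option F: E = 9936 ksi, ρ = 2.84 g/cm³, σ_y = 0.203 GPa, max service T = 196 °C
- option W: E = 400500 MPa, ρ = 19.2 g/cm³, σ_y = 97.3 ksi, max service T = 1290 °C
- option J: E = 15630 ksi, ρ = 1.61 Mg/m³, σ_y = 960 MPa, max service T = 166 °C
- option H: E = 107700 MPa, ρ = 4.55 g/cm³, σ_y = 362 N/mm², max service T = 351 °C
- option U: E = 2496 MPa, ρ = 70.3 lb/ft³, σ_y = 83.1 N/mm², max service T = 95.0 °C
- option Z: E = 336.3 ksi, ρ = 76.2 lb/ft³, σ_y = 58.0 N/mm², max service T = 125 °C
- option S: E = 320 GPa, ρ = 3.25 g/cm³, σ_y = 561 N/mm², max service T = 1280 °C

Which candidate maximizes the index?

option S

Screen on constraints: σ_y ≥ 282 MPa; max service T ≥ 274 °C. Survivors: option W, option H, option S.
Normalizing units and computing the index:
  option W: E = 400.5 GPa, ρ = 19200 kg/m³
  option H: E = 107.7 GPa, ρ = 4550 kg/m³
  option S: E = 320.0 GPa, ρ = 3250 kg/m³
  option S: M = 2.10×10⁻³
  option H: M = 1.05×10⁻³
  option W: M = 0.384×10⁻³
Highest index: option S.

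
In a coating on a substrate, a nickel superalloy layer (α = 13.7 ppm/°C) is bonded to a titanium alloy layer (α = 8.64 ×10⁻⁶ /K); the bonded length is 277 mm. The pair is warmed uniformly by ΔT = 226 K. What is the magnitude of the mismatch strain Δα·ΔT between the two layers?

1.14×10⁻³

Δα = |13.7 − 8.64|×10⁻⁶/K = 5.06×10⁻⁶/K.
Mismatch strain = Δα·ΔT = 5.06×10⁻⁶ × 226.0 = 1.14×10⁻³.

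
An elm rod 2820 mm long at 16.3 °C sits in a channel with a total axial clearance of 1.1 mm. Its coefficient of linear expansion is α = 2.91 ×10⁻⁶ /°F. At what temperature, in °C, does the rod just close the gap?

α = 2.91×10⁻⁶/°F × 9/5 = 5.24×10⁻⁶/K.
α·L₀·ΔT = 1.1 mm ⇒ ΔT = 1.1 / (5.24×10⁻⁶ × 2820.0) = 74.47 K.
T = 16.3 + 74.47 = 90.77 °C.

90.8 °C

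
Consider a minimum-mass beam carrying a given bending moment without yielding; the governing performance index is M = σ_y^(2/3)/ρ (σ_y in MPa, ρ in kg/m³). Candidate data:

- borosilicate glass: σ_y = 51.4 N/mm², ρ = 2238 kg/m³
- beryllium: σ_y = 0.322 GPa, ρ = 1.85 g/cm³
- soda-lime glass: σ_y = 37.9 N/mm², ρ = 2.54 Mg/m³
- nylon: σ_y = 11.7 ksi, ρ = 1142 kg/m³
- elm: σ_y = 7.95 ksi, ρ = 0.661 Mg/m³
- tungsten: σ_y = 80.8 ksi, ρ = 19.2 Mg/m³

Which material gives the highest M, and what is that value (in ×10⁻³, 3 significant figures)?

beryllium, M = 25.4×10⁻³

Putting every candidate on a common basis:
  borosilicate glass: σ_y = 51.40 MPa, ρ = 2238 kg/m³
  beryllium: σ_y = 322.0 MPa, ρ = 1850 kg/m³
  soda-lime glass: σ_y = 37.90 MPa, ρ = 2540 kg/m³
  nylon: σ_y = 80.67 MPa, ρ = 1142 kg/m³
  elm: σ_y = 54.81 MPa, ρ = 661.0 kg/m³
  tungsten: σ_y = 557.1 MPa, ρ = 19200 kg/m³
  beryllium: M = 25.4×10⁻³
  elm: M = 21.8×10⁻³
  nylon: M = 16.3×10⁻³
  borosilicate glass: M = 6.18×10⁻³
  soda-lime glass: M = 4.44×10⁻³
  tungsten: M = 3.53×10⁻³
Beryllium has the largest M.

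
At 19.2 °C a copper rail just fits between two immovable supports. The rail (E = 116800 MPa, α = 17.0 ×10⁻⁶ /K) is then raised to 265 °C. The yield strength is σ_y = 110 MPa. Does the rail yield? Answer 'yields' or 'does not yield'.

E = 116800 MPa = 116.8 GPa.
ΔT = 245.8 K. Constrained thermal stress σ = E·α·ΔT = 116.8×10³ MPa × 17.0×10⁻⁶ × 245.8 = 488 MPa (compressive).
Compare to σ_y = 110 MPa: σ ≥ σ_y, so it yields.

yields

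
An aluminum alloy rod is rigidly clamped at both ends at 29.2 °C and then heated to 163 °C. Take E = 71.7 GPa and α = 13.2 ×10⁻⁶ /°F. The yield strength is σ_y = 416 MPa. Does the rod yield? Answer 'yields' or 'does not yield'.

α = 13.2×10⁻⁶/°F × 9/5 = 23.8×10⁻⁶/K.
ΔT = 133.8 K. Constrained thermal stress σ = E·α·ΔT = 71.70×10³ MPa × 23.8×10⁻⁶ × 133.8 = 228 MPa (compressive).
Compare to σ_y = 416 MPa: σ < σ_y, so it does not yield.

does not yield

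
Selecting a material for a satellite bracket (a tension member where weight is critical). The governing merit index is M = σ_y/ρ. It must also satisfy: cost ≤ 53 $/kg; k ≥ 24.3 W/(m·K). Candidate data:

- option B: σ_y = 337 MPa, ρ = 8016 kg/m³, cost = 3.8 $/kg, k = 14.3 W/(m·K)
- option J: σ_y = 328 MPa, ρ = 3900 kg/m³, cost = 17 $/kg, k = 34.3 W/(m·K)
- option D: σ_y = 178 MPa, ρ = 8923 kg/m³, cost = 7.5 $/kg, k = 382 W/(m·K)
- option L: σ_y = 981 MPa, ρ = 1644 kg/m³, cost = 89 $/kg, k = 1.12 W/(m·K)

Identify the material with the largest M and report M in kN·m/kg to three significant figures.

option J, M = 84.1 kN·m/kg

Screen on constraints: cost ≤ 53 $/kg; k ≥ 24.3 W/(m·K). Survivors: option J, option D.
Computing M directly (units already consistent):
  option J: M = 84.1 kN·m/kg
  option D: M = 19.9 kN·m/kg
Highest index: option J.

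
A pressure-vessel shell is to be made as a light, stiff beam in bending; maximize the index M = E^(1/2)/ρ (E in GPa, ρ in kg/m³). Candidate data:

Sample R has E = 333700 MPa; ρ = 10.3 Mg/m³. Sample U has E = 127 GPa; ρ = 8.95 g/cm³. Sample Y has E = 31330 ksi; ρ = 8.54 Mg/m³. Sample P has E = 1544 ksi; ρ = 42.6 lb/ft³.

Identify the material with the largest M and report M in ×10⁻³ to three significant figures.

In SI units:
  sample R: E = 333.7 GPa, ρ = 10300 kg/m³
  sample U: E = 127.0 GPa, ρ = 8950 kg/m³
  sample Y: E = 216.0 GPa, ρ = 8540 kg/m³
  sample P: E = 10.65 GPa, ρ = 682.4 kg/m³
  sample P: M = 4.78×10⁻³
  sample R: M = 1.77×10⁻³
  sample Y: M = 1.72×10⁻³
  sample U: M = 1.26×10⁻³
Sample P has the largest M.

sample P, M = 4.78×10⁻³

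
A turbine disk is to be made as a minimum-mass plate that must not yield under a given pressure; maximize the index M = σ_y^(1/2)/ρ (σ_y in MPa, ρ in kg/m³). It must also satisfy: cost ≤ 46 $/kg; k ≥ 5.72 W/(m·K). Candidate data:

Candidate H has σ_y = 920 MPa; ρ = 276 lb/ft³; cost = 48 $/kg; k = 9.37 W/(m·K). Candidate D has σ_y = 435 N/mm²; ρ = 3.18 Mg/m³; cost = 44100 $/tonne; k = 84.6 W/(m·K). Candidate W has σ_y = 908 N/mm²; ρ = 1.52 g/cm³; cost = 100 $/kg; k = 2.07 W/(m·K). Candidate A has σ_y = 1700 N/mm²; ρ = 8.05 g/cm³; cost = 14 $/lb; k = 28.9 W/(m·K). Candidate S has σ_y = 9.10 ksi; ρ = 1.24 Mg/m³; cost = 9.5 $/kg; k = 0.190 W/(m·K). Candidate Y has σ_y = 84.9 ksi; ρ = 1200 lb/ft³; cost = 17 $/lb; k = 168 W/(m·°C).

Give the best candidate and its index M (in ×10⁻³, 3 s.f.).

Screen on constraints: cost ≤ 46 $/kg; k ≥ 5.72 W/(m·K). Survivors: candidate D, candidate A, candidate Y.
After converting to SI:
  candidate D: σ_y = 435.0 MPa, ρ = 3180 kg/m³
  candidate A: σ_y = 1700 MPa, ρ = 8050 kg/m³
  candidate Y: σ_y = 585.4 MPa, ρ = 19220 kg/m³
  candidate D: M = 6.56×10⁻³
  candidate A: M = 5.12×10⁻³
  candidate Y: M = 1.26×10⁻³
Candidate D ranks first.

candidate D, M = 6.56×10⁻³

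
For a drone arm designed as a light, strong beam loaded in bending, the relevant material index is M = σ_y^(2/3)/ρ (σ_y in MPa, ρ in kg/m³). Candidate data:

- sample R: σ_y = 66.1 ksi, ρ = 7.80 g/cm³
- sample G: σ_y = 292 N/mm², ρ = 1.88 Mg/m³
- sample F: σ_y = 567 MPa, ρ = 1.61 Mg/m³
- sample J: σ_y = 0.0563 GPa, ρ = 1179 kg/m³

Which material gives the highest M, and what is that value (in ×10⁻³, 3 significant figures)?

sample F, M = 42.5×10⁻³

In SI units:
  sample R: σ_y = 455.7 MPa, ρ = 7800 kg/m³
  sample G: σ_y = 292.0 MPa, ρ = 1880 kg/m³
  sample F: σ_y = 567.0 MPa, ρ = 1610 kg/m³
  sample J: σ_y = 56.30 MPa, ρ = 1179 kg/m³
  sample F: M = 42.5×10⁻³
  sample G: M = 23.4×10⁻³
  sample J: M = 12.5×10⁻³
  sample R: M = 7.59×10⁻³
Sample F ranks first.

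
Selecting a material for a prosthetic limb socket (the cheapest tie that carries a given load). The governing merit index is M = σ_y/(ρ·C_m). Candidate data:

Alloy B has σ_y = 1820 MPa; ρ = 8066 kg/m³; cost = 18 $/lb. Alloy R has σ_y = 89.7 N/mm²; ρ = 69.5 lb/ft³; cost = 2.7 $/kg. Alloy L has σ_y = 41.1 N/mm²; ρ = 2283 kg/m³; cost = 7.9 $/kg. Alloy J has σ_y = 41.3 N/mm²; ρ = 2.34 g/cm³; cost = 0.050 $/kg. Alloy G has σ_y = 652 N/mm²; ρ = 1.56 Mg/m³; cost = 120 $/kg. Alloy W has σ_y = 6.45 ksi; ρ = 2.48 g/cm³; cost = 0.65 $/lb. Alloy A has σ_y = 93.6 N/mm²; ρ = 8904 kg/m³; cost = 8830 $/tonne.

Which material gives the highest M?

Putting every candidate on a common basis:
  alloy B: σ_y = 1820 MPa, ρ = 8066 kg/m³, cost = 39.68 $/kg
  alloy R: σ_y = 89.70 MPa, ρ = 1113 kg/m³, cost = 2.700 $/kg
  alloy L: σ_y = 41.10 MPa, ρ = 2283 kg/m³, cost = 7.900 $/kg
  alloy J: σ_y = 41.30 MPa, ρ = 2340 kg/m³, cost = 0.05000 $/kg
  alloy G: σ_y = 652.0 MPa, ρ = 1560 kg/m³, cost = 120.0 $/kg
  alloy W: σ_y = 44.47 MPa, ρ = 2480 kg/m³, cost = 1.433 $/kg
  alloy A: σ_y = 93.60 MPa, ρ = 8904 kg/m³, cost = 8.830 $/kg
  alloy J: M = 353 kN·m per $
  alloy R: M = 29.8 kN·m per $
  alloy W: M = 12.5 kN·m per $
  alloy B: M = 5.69 kN·m per $
  alloy G: M = 3.48 kN·m per $
  alloy L: M = 2.28 kN·m per $
  alloy A: M = 1.19 kN·m per $
Alloy J has the largest M.

alloy J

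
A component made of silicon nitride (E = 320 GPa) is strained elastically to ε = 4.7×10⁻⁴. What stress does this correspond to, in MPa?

σ = E·ε = 320000 MPa × 4.7×10⁻⁴ = 150 MPa.

150 MPa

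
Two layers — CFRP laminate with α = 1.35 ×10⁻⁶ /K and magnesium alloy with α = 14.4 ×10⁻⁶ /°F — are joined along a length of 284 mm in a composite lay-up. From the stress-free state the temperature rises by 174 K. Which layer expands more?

magnesium alloy: α = 14.4×10⁻⁶/°F × 9/5 = 25.9×10⁻⁶/K.
α(CFRP laminate) = 1.35×10⁻⁶/K vs α(magnesium alloy) = 25.9×10⁻⁶/K.
Higher α expands more for the same ΔT: magnesium alloy.

magnesium alloy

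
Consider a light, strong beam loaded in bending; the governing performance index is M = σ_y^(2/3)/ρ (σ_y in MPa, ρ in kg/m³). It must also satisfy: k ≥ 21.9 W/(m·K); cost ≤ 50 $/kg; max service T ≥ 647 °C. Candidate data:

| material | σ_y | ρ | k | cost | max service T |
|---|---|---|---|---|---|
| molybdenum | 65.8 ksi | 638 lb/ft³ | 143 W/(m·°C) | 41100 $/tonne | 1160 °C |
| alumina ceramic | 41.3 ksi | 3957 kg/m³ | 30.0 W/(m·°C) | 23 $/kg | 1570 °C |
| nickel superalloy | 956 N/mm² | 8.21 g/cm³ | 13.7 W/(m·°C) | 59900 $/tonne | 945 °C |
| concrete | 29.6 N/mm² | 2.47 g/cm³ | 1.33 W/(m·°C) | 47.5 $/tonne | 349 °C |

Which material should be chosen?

alumina ceramic

Screen on constraints: k ≥ 21.9 W/(m·K); cost ≤ 50 $/kg; max service T ≥ 647 °C. Survivors: molybdenum, alumina ceramic.
Putting every candidate on a common basis:
  molybdenum: σ_y = 453.7 MPa, ρ = 10220 kg/m³
  alumina ceramic: σ_y = 284.8 MPa, ρ = 3957 kg/m³
  alumina ceramic: M = 10.9×10⁻³
  molybdenum: M = 5.78×10⁻³
The maximum is for alumina ceramic.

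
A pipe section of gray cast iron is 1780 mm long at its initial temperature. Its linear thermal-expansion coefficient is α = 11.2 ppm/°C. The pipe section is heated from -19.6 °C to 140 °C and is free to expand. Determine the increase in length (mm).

ΔT = 140 − (-19.6) = 159.6 K.
ΔL = α·L₀·ΔT = 11.2×10⁻⁶ × 1780 mm × 159.6 K = 3.18 mm.

3.18 mm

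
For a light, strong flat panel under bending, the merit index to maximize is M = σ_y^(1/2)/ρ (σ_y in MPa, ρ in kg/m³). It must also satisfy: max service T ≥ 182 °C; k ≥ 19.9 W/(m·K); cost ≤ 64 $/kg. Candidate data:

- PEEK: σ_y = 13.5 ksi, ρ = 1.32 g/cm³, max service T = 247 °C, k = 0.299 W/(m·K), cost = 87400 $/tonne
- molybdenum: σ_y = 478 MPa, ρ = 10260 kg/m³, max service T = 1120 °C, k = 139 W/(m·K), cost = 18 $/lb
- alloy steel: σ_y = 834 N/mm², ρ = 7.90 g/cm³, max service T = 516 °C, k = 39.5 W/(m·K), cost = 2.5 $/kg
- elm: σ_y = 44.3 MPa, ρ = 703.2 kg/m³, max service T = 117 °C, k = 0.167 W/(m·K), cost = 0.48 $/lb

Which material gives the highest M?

alloy steel

Screen on constraints: max service T ≥ 182 °C; k ≥ 19.9 W/(m·K); cost ≤ 64 $/kg. Survivors: molybdenum, alloy steel.
Putting every candidate on a common basis:
  molybdenum: σ_y = 478.0 MPa, ρ = 10260 kg/m³
  alloy steel: σ_y = 834.0 MPa, ρ = 7900 kg/m³
  alloy steel: M = 3.66×10⁻³
  molybdenum: M = 2.13×10⁻³
Alloy steel has the largest M.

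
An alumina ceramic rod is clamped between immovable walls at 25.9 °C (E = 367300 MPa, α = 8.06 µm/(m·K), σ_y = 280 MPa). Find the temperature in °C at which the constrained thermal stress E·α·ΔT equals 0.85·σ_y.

106 °C

E = 367300 MPa = 367.3 GPa.
E·α·ΔT = 238.0 MPa ⇒ ΔT = 238.0 / (367.3×10³ × 8.06×10⁻⁶) = 80.39 K.
T = 25.9 + 80.39 = 106.3 °C.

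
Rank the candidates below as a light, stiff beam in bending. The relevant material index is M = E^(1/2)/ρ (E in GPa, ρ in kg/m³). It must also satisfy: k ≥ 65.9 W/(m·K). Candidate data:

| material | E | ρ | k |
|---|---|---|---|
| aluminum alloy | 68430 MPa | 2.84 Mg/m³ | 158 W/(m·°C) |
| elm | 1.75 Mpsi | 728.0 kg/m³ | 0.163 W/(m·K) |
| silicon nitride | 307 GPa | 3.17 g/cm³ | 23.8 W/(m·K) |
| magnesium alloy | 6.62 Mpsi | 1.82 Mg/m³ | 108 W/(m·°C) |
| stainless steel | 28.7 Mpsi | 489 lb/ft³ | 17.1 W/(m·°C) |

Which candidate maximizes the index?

magnesium alloy

Screen on constraints: k ≥ 65.9 W/(m·K). Survivors: aluminum alloy, magnesium alloy.
After converting to SI:
  aluminum alloy: E = 68.43 GPa, ρ = 2840 kg/m³
  magnesium alloy: E = 45.64 GPa, ρ = 1820 kg/m³
  magnesium alloy: M = 3.71×10⁻³
  aluminum alloy: M = 2.91×10⁻³
The maximum is for magnesium alloy.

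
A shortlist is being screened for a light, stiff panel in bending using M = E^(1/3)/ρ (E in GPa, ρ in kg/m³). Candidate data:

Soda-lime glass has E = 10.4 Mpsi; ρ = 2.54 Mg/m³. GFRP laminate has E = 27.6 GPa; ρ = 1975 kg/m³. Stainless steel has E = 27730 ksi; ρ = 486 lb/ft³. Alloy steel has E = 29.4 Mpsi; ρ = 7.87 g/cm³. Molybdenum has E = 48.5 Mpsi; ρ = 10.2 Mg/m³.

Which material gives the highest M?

soda-lime glass

Convert each candidate to consistent units, then evaluate M:
  soda-lime glass: E = 71.71 GPa, ρ = 2540 kg/m³
  GFRP laminate: E = 27.60 GPa, ρ = 1975 kg/m³
  stainless steel: E = 191.2 GPa, ρ = 7785 kg/m³
  alloy steel: E = 202.7 GPa, ρ = 7870 kg/m³
  molybdenum: E = 334.4 GPa, ρ = 10200 kg/m³
  soda-lime glass: M = 1.64×10⁻³
  GFRP laminate: M = 1.53×10⁻³
  alloy steel: M = 0.746×10⁻³
  stainless steel: M = 0.740×10⁻³
  molybdenum: M = 0.680×10⁻³
Highest index: soda-lime glass.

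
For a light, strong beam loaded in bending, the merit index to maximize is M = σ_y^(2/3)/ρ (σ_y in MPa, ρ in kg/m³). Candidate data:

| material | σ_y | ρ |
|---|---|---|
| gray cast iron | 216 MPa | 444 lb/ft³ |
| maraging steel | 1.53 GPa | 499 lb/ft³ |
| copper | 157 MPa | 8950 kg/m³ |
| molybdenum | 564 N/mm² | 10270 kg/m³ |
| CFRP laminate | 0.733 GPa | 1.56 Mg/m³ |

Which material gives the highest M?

Convert each candidate to consistent units, then evaluate M:
  gray cast iron: σ_y = 216.0 MPa, ρ = 7112 kg/m³
  maraging steel: σ_y = 1530 MPa, ρ = 7993 kg/m³
  copper: σ_y = 157.0 MPa, ρ = 8950 kg/m³
  molybdenum: σ_y = 564.0 MPa, ρ = 10270 kg/m³
  CFRP laminate: σ_y = 733.0 MPa, ρ = 1560 kg/m³
  CFRP laminate: M = 52.1×10⁻³
  maraging steel: M = 16.6×10⁻³
  molybdenum: M = 6.65×10⁻³
  gray cast iron: M = 5.06×10⁻³
  copper: M = 3.25×10⁻³
CFRP laminate ranks first.

CFRP laminate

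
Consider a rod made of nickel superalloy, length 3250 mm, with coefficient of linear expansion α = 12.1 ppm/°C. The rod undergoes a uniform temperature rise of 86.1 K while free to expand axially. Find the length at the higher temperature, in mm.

3253.4 mm

ΔL = α·L₀·ΔT = 12.1×10⁻⁶ × 3250 mm × 86.10 K = 3.39 mm.
L = L₀ + ΔL = 3250 + 3.39 = 3253.4 mm.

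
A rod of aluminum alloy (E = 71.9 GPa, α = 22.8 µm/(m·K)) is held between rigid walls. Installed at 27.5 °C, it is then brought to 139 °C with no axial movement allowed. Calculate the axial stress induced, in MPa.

ΔT = 111.5 K. Constrained thermal stress σ = E·α·ΔT = 71.90×10³ MPa × 22.8×10⁻⁶ × 111.5 = 183 MPa (compressive).

183 MPa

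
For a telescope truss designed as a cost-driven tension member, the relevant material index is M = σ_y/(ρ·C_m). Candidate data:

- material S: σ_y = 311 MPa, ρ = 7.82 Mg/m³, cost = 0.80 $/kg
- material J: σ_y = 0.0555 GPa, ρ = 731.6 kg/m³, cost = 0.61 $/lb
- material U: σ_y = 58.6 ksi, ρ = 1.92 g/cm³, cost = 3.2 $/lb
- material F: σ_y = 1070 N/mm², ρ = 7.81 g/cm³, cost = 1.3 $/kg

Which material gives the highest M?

Putting every candidate on a common basis:
  material S: σ_y = 311.0 MPa, ρ = 7820 kg/m³, cost = 0.8000 $/kg
  material J: σ_y = 55.50 MPa, ρ = 731.6 kg/m³, cost = 1.345 $/kg
  material U: σ_y = 404.0 MPa, ρ = 1920 kg/m³, cost = 7.055 $/kg
  material F: σ_y = 1070 MPa, ρ = 7810 kg/m³, cost = 1.300 $/kg
  material F: M = 105 kN·m per $
  material J: M = 56.4 kN·m per $
  material S: M = 49.7 kN·m per $
  material U: M = 29.8 kN·m per $
Material F ranks first.

material F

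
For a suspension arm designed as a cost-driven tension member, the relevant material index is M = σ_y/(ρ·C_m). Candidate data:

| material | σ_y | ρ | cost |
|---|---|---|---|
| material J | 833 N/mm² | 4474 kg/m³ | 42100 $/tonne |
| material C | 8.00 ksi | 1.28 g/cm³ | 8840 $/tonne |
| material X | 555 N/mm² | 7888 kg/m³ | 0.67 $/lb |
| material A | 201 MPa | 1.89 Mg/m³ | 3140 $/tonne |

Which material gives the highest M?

After converting to SI:
  material J: σ_y = 833.0 MPa, ρ = 4474 kg/m³, cost = 42.10 $/kg
  material C: σ_y = 55.16 MPa, ρ = 1280 kg/m³, cost = 8.840 $/kg
  material X: σ_y = 555.0 MPa, ρ = 7888 kg/m³, cost = 1.477 $/kg
  material A: σ_y = 201.0 MPa, ρ = 1890 kg/m³, cost = 3.140 $/kg
  material X: M = 47.6 kN·m per $
  material A: M = 33.9 kN·m per $
  material C: M = 4.87 kN·m per $
  material J: M = 4.42 kN·m per $
Highest index: material X.

material X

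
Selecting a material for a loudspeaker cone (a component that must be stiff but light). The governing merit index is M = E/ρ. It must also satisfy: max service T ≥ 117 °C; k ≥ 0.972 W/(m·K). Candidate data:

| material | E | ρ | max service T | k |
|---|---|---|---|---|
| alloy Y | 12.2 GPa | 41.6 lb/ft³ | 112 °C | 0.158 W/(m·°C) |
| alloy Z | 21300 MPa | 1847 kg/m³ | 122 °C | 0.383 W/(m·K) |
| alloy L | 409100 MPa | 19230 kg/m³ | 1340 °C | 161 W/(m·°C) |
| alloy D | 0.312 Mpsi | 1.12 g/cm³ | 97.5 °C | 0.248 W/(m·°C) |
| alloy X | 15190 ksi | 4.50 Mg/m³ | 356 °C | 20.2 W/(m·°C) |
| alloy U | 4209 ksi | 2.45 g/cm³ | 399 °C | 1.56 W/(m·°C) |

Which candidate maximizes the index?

Screen on constraints: max service T ≥ 117 °C; k ≥ 0.972 W/(m·K). Survivors: alloy L, alloy X, alloy U.
In SI units:
  alloy L: E = 409.1 GPa, ρ = 19230 kg/m³
  alloy X: E = 104.7 GPa, ρ = 4500 kg/m³
  alloy U: E = 29.02 GPa, ρ = 2450 kg/m³
  alloy X: M = 23.3 MN·m/kg
  alloy L: M = 21.3 MN·m/kg
  alloy U: M = 11.8 MN·m/kg
The maximum is for alloy X.

alloy X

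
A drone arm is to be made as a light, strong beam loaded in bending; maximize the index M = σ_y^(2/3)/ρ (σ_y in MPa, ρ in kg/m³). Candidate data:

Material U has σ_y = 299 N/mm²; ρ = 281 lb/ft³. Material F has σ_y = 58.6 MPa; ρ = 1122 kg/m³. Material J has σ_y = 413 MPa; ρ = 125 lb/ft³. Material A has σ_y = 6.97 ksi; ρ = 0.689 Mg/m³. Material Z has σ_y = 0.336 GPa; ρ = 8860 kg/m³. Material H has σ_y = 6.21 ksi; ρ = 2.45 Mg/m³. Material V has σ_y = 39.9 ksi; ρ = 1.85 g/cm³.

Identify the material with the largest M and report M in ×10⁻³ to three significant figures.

After converting to SI:
  material U: σ_y = 299.0 MPa, ρ = 4501 kg/m³
  material F: σ_y = 58.60 MPa, ρ = 1122 kg/m³
  material J: σ_y = 413.0 MPa, ρ = 2002 kg/m³
  material A: σ_y = 48.06 MPa, ρ = 689.0 kg/m³
  material Z: σ_y = 336.0 MPa, ρ = 8860 kg/m³
  material H: σ_y = 42.82 MPa, ρ = 2450 kg/m³
  material V: σ_y = 275.1 MPa, ρ = 1850 kg/m³
  material J: M = 27.7×10⁻³
  material V: M = 22.9×10⁻³
  material A: M = 19.2×10⁻³
  material F: M = 13.4×10⁻³
  material U: M = 9.93×10⁻³
  material Z: M = 5.45×10⁻³
  material H: M = 5.00×10⁻³
Material J ranks first.

material J, M = 27.7×10⁻³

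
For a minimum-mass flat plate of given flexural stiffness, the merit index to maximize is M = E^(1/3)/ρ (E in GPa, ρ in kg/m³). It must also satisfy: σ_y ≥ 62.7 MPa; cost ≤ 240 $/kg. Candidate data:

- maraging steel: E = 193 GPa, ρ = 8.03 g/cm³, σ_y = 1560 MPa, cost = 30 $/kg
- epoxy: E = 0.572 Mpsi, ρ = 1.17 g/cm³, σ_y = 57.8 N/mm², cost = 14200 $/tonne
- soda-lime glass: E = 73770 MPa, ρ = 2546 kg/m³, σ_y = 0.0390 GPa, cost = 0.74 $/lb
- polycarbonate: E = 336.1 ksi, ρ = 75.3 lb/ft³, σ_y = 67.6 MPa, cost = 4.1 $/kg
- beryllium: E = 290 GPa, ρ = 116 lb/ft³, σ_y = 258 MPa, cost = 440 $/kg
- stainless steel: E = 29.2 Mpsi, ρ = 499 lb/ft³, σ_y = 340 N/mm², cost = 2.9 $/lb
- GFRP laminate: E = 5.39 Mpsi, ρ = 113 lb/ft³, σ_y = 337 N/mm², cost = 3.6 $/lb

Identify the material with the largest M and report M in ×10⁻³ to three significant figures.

Screen on constraints: σ_y ≥ 62.7 MPa; cost ≤ 240 $/kg. Survivors: maraging steel, polycarbonate, stainless steel, GFRP laminate.
In SI units:
  maraging steel: E = 193.0 GPa, ρ = 8030 kg/m³
  polycarbonate: E = 2.317 GPa, ρ = 1206 kg/m³
  stainless steel: E = 201.3 GPa, ρ = 7993 kg/m³
  GFRP laminate: E = 37.16 GPa, ρ = 1810 kg/m³
  GFRP laminate: M = 1.84×10⁻³
  polycarbonate: M = 1.10×10⁻³
  stainless steel: M = 0.733×10⁻³
  maraging steel: M = 0.720×10⁻³
GFRP laminate ranks first.

GFRP laminate, M = 1.84×10⁻³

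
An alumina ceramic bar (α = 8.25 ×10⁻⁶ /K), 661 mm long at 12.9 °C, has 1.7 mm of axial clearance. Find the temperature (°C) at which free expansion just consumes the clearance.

325 °C

α·L₀·ΔT = 1.7 mm ⇒ ΔT = 1.7 / (8.25×10⁻⁶ × 661.0) = 311.7 K.
T = 12.9 + 311.7 = 324.6 °C.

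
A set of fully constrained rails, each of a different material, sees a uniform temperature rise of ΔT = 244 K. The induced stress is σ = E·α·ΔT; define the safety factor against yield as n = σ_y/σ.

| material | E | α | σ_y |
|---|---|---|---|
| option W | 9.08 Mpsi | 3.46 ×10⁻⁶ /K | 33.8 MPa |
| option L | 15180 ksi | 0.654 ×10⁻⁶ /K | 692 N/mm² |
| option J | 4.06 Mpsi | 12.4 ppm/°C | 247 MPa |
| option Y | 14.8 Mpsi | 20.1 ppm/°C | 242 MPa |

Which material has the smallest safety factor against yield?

option Y

In consistent units (E in GPa, α in ×10⁻⁶/K, σ_y in MPa):
  option W: E = 62.60, α = 3.46, σ_y = 33.80 → σ = 52.9 MPa, n = 0.640
  option L: E = 104.7, α = 0.654, σ_y = 692.0 → σ = 16.7 MPa, n = 41.4
  option J: E = 27.99, α = 12.4, σ_y = 247.0 → σ = 84.7 MPa, n = 2.92
  option Y: E = 102.0, α = 20.1, σ_y = 242.0 → σ = 500 MPa, n = 0.484
The minimum is option Y at n = 0.484.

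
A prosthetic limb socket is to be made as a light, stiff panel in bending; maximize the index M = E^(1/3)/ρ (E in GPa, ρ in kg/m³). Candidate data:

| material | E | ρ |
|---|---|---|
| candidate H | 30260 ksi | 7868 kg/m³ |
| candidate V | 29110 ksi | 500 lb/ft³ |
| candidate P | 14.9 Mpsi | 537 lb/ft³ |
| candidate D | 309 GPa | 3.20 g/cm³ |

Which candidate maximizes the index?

Putting every candidate on a common basis:
  candidate H: E = 208.6 GPa, ρ = 7868 kg/m³
  candidate V: E = 200.7 GPa, ρ = 8009 kg/m³
  candidate P: E = 102.7 GPa, ρ = 8602 kg/m³
  candidate D: E = 309.0 GPa, ρ = 3200 kg/m³
  candidate D: M = 2.11×10⁻³
  candidate H: M = 0.754×10⁻³
  candidate V: M = 0.731×10⁻³
  candidate P: M = 0.544×10⁻³
The maximum is for candidate D.

candidate D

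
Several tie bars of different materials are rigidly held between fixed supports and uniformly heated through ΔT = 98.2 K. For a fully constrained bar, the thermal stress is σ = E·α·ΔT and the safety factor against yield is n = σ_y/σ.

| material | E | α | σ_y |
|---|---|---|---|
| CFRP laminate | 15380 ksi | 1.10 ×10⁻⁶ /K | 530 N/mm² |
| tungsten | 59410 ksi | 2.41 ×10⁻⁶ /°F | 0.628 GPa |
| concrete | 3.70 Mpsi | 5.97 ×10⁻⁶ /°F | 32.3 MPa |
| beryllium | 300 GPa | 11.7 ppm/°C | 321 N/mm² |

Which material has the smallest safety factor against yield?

beryllium

Per material, after unit conversion:
  CFRP laminate: E = 106.0, α = 1.10, σ_y = 530.0 → σ = 11.5 MPa, n = 46.3
  tungsten: E = 409.6, α = 4.34, σ_y = 628.0 → σ = 174 MPa, n = 3.60
  concrete: E = 25.51, α = 10.7, σ_y = 32.30 → σ = 26.9 MPa, n = 1.20
  beryllium: E = 300.0, α = 11.7, σ_y = 321.0 → σ = 345 MPa, n = 0.931
The minimum is beryllium at n = 0.931.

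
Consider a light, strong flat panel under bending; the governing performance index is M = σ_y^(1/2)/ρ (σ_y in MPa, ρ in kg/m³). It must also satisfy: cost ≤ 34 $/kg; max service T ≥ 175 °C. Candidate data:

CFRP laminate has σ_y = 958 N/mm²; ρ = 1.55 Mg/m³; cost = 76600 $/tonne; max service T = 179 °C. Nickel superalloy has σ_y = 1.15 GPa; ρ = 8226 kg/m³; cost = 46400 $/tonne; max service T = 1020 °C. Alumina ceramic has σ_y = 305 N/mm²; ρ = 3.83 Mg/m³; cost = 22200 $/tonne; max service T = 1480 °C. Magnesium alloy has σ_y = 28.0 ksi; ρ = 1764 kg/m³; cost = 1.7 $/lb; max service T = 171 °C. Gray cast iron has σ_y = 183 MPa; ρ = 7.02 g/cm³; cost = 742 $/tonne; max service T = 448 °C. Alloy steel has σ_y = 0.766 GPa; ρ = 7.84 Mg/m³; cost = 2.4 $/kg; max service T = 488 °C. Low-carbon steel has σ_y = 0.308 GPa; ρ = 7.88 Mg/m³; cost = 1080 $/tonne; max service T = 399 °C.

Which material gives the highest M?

Screen on constraints: cost ≤ 34 $/kg; max service T ≥ 175 °C. Survivors: alumina ceramic, gray cast iron, alloy steel, low-carbon steel.
Normalizing units and computing the index:
  alumina ceramic: σ_y = 305.0 MPa, ρ = 3830 kg/m³
  gray cast iron: σ_y = 183.0 MPa, ρ = 7020 kg/m³
  alloy steel: σ_y = 766.0 MPa, ρ = 7840 kg/m³
  low-carbon steel: σ_y = 308.0 MPa, ρ = 7880 kg/m³
  alumina ceramic: M = 4.56×10⁻³
  alloy steel: M = 3.53×10⁻³
  low-carbon steel: M = 2.23×10⁻³
  gray cast iron: M = 1.93×10⁻³
Alumina ceramic has the largest M.

alumina ceramic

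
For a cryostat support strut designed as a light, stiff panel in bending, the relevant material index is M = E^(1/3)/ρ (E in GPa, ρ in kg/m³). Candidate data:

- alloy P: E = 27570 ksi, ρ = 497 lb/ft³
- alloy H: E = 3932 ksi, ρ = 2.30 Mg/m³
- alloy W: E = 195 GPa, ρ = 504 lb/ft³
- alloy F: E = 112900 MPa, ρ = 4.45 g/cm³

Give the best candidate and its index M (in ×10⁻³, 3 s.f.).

alloy H, M = 1.31×10⁻³

After converting to SI:
  alloy P: E = 190.1 GPa, ρ = 7961 kg/m³
  alloy H: E = 27.11 GPa, ρ = 2300 kg/m³
  alloy W: E = 195.0 GPa, ρ = 8073 kg/m³
  alloy F: E = 112.9 GPa, ρ = 4450 kg/m³
  alloy H: M = 1.31×10⁻³
  alloy F: M = 1.09×10⁻³
  alloy P: M = 0.722×10⁻³
  alloy W: M = 0.718×10⁻³
Alloy H ranks first.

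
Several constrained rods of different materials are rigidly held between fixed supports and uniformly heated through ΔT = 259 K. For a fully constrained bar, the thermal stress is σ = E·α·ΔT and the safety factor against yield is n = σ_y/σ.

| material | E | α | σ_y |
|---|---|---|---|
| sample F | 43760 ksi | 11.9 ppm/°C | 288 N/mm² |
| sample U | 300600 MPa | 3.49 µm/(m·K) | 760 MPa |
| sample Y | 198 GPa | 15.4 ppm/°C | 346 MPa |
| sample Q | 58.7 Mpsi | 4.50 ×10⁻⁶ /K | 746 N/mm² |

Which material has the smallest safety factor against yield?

Per material, after unit conversion:
  sample F: E = 301.7, α = 11.9, σ_y = 288.0 → σ = 930 MPa, n = 0.310
  sample U: E = 300.6, α = 3.49, σ_y = 760.0 → σ = 272 MPa, n = 2.80
  sample Y: E = 198.0, α = 15.4, σ_y = 346.0 → σ = 790 MPa, n = 0.438
  sample Q: E = 404.7, α = 4.50, σ_y = 746.0 → σ = 472 MPa, n = 1.58
Sample F has the lowest safety factor, n = 0.310.

sample F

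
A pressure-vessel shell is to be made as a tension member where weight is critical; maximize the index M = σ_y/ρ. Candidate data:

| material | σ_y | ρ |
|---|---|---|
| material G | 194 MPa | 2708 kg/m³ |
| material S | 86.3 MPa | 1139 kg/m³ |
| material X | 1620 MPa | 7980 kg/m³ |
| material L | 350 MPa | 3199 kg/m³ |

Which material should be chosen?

Evaluate M for each candidate:
  material X: M = 203 kN·m/kg
  material L: M = 109 kN·m/kg
  material S: M = 75.8 kN·m/kg
  material G: M = 71.6 kN·m/kg
The maximum is for material X.

material X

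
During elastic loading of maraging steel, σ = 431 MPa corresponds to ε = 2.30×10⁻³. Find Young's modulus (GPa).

187 GPa

E = σ/ε = 431 MPa / 2.30×10⁻³ = 187400 MPa = 187 GPa.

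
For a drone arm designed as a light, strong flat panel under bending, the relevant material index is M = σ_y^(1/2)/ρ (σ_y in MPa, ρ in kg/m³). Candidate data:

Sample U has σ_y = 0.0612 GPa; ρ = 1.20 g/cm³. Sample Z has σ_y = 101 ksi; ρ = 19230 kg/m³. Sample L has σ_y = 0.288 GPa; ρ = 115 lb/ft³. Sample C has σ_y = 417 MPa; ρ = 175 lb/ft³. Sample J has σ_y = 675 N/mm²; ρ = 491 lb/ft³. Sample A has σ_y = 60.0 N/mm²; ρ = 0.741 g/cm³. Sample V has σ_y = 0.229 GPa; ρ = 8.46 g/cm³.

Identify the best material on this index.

sample A

Normalizing units and computing the index:
  sample U: σ_y = 61.20 MPa, ρ = 1200 kg/m³
  sample Z: σ_y = 696.4 MPa, ρ = 19230 kg/m³
  sample L: σ_y = 288.0 MPa, ρ = 1842 kg/m³
  sample C: σ_y = 417.0 MPa, ρ = 2803 kg/m³
  sample J: σ_y = 675.0 MPa, ρ = 7865 kg/m³
  sample A: σ_y = 60.00 MPa, ρ = 741.0 kg/m³
  sample V: σ_y = 229.0 MPa, ρ = 8460 kg/m³
  sample A: M = 10.5×10⁻³
  sample L: M = 9.21×10⁻³
  sample C: M = 7.28×10⁻³
  sample U: M = 6.52×10⁻³
  sample J: M = 3.30×10⁻³
  sample V: M = 1.79×10⁻³
  sample Z: M = 1.37×10⁻³
The maximum is for sample A.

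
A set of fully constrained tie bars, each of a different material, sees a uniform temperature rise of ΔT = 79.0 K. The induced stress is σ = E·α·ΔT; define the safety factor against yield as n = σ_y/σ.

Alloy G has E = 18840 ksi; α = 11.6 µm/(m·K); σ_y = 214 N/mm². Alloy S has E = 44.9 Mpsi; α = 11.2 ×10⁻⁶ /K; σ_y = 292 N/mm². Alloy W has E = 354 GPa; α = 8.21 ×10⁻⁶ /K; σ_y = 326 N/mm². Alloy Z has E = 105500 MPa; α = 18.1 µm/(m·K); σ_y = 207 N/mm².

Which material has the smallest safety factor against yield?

alloy S

Per material, after unit conversion:
  alloy G: E = 129.9, α = 11.6, σ_y = 214.0 → σ = 119 MPa, n = 1.80
  alloy S: E = 309.6, α = 11.2, σ_y = 292.0 → σ = 274 MPa, n = 1.07
  alloy W: E = 354.0, α = 8.21, σ_y = 326.0 → σ = 230 MPa, n = 1.42
  alloy Z: E = 105.5, α = 18.1, σ_y = 207.0 → σ = 151 MPa, n = 1.37
Smallest n: alloy S with n = 1.07.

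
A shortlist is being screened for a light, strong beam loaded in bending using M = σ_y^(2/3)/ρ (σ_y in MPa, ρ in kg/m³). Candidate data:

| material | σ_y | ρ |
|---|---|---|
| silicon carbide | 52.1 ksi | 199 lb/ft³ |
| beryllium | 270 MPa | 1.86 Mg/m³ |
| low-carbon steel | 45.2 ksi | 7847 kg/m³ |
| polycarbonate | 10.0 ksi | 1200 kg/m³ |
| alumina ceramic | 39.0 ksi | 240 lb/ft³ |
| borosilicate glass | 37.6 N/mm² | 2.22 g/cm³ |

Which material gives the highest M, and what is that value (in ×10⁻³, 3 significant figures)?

beryllium, M = 22.5×10⁻³

Normalizing units and computing the index:
  silicon carbide: σ_y = 359.2 MPa, ρ = 3188 kg/m³
  beryllium: σ_y = 270.0 MPa, ρ = 1860 kg/m³
  low-carbon steel: σ_y = 311.6 MPa, ρ = 7847 kg/m³
  polycarbonate: σ_y = 68.95 MPa, ρ = 1200 kg/m³
  alumina ceramic: σ_y = 268.9 MPa, ρ = 3844 kg/m³
  borosilicate glass: σ_y = 37.60 MPa, ρ = 2220 kg/m³
  beryllium: M = 22.5×10⁻³
  silicon carbide: M = 15.9×10⁻³
  polycarbonate: M = 14.0×10⁻³
  alumina ceramic: M = 10.8×10⁻³
  low-carbon steel: M = 5.86×10⁻³
  borosilicate glass: M = 5.06×10⁻³
Beryllium has the largest M.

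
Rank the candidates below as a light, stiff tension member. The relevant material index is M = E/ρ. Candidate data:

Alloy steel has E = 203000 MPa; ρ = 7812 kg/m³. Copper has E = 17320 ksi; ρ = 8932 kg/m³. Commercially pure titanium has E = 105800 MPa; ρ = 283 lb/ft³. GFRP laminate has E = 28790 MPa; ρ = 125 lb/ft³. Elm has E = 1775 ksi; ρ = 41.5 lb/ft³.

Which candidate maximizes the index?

alloy steel

After converting to SI:
  alloy steel: E = 203.0 GPa, ρ = 7812 kg/m³
  copper: E = 119.4 GPa, ρ = 8932 kg/m³
  commercially pure titanium: E = 105.8 GPa, ρ = 4533 kg/m³
  GFRP laminate: E = 28.79 GPa, ρ = 2002 kg/m³
  elm: E = 12.24 GPa, ρ = 664.8 kg/m³
  alloy steel: M = 26.0 MN·m/kg
  commercially pure titanium: M = 23.3 MN·m/kg
  elm: M = 18.4 MN·m/kg
  GFRP laminate: M = 14.4 MN·m/kg
  copper: M = 13.4 MN·m/kg
Alloy steel has the largest M.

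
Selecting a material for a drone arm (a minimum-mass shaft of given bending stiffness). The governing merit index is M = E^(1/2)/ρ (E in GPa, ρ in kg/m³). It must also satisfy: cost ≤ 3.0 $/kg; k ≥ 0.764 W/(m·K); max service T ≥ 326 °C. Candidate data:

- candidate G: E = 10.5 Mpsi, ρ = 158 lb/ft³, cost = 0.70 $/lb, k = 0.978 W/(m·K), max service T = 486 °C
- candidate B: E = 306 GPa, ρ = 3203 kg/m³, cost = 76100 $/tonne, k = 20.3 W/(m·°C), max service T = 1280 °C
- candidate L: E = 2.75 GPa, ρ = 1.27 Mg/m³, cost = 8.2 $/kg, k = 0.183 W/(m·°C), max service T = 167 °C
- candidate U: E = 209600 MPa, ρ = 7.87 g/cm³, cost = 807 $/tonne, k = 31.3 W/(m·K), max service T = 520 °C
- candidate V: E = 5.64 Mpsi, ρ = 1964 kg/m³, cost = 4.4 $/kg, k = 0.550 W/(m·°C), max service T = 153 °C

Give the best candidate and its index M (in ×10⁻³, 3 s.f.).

candidate G, M = 3.36×10⁻³

Screen on constraints: cost ≤ 3.0 $/kg; k ≥ 0.764 W/(m·K); max service T ≥ 326 °C. Survivors: candidate G, candidate U.
Putting every candidate on a common basis:
  candidate G: E = 72.39 GPa, ρ = 2531 kg/m³
  candidate U: E = 209.6 GPa, ρ = 7870 kg/m³
  candidate G: M = 3.36×10⁻³
  candidate U: M = 1.84×10⁻³
The maximum is for candidate G.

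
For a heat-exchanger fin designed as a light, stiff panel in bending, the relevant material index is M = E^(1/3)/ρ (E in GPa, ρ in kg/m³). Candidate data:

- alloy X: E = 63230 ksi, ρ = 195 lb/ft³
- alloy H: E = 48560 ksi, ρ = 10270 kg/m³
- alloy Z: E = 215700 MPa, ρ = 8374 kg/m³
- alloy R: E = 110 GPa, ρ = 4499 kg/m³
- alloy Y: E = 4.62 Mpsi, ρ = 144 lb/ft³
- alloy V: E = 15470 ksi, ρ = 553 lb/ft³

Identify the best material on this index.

alloy X

After converting to SI:
  alloy X: E = 436.0 GPa, ρ = 3124 kg/m³
  alloy H: E = 334.8 GPa, ρ = 10270 kg/m³
  alloy Z: E = 215.7 GPa, ρ = 8374 kg/m³
  alloy R: E = 110.0 GPa, ρ = 4499 kg/m³
  alloy Y: E = 31.85 GPa, ρ = 2307 kg/m³
  alloy V: E = 106.7 GPa, ρ = 8858 kg/m³
  alloy X: M = 2.43×10⁻³
  alloy Y: M = 1.37×10⁻³
  alloy R: M = 1.06×10⁻³
  alloy Z: M = 0.716×10⁻³
  alloy H: M = 0.676×10⁻³
  alloy V: M = 0.535×10⁻³
Highest index: alloy X.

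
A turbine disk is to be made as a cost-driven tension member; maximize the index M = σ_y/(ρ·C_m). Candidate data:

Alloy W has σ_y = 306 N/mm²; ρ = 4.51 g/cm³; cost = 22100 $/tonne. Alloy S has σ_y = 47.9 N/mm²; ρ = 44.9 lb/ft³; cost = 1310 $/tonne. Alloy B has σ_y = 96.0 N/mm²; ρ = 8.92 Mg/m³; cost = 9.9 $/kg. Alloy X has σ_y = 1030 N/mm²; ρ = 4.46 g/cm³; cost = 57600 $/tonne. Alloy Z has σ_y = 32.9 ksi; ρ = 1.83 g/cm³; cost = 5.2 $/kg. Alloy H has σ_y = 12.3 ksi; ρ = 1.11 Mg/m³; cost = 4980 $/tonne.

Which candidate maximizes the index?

Normalizing units and computing the index:
  alloy W: σ_y = 306.0 MPa, ρ = 4510 kg/m³, cost = 22.10 $/kg
  alloy S: σ_y = 47.90 MPa, ρ = 719.2 kg/m³, cost = 1.310 $/kg
  alloy B: σ_y = 96.00 MPa, ρ = 8920 kg/m³, cost = 9.900 $/kg
  alloy X: σ_y = 1030 MPa, ρ = 4460 kg/m³, cost = 57.60 $/kg
  alloy Z: σ_y = 226.8 MPa, ρ = 1830 kg/m³, cost = 5.200 $/kg
  alloy H: σ_y = 84.81 MPa, ρ = 1110 kg/m³, cost = 4.980 $/kg
  alloy S: M = 50.8 kN·m per $
  alloy Z: M = 23.8 kN·m per $
  alloy H: M = 15.3 kN·m per $
  alloy X: M = 4.01 kN·m per $
  alloy W: M = 3.07 kN·m per $
  alloy B: M = 1.09 kN·m per $
Alloy S ranks first.

alloy S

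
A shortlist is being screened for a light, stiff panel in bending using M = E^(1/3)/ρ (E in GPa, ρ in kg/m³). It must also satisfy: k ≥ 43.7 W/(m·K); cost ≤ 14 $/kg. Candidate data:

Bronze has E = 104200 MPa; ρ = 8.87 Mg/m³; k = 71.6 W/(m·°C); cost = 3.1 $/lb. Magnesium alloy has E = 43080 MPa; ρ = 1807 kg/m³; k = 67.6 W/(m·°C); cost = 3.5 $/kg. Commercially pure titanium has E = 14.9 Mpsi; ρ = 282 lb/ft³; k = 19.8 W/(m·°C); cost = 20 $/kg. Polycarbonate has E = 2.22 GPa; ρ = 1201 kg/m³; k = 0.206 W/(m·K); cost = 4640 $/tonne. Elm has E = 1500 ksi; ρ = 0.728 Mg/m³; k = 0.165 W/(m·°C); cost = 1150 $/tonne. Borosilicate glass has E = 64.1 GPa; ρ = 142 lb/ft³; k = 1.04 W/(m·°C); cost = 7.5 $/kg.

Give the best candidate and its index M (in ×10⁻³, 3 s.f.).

Screen on constraints: k ≥ 43.7 W/(m·K); cost ≤ 14 $/kg. Survivors: bronze, magnesium alloy.
Putting every candidate on a common basis:
  bronze: E = 104.2 GPa, ρ = 8870 kg/m³
  magnesium alloy: E = 43.08 GPa, ρ = 1807 kg/m³
  magnesium alloy: M = 1.94×10⁻³
  bronze: M = 0.531×10⁻³
Magnesium alloy has the largest M.

magnesium alloy, M = 1.94×10⁻³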